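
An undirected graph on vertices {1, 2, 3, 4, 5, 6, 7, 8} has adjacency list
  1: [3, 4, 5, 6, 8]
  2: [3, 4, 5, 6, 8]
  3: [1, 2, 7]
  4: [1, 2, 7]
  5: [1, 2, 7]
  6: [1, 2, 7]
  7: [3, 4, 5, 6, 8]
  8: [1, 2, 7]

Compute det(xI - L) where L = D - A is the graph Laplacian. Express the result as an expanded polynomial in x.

x^8 - 30x^7 + 375x^6 - 2540x^5 + 10095x^4 - 23598x^3 + 30105x^2 - 16200x

With the vertex order [1, 2, 3, 4, 5, 6, 7, 8], the degrees are [5, 5, 3, 3, 3, 3, 5, 3], giving D = diag(5, 5, 3, 3, 3, 3, 5, 3) and L = D - A. Computing det(xI - L) by cofactor expansion (or equivalently via sum-over-permutations) gives x^8 - 30x^7 + 375x^6 - 2540x^5 + 10095x^4 - 23598x^3 + 30105x^2 - 16200x. The coefficient of x^7 equals -trace(L) = -30, matching the sum of degrees. The largest eigenvalue, 8, is at most the vertex count 8.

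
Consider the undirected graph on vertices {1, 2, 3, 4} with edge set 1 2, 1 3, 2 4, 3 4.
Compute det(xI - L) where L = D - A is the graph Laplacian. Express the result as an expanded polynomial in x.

x^4 - 8x^3 + 20x^2 - 16x

Each diagonal entry of L is the vertex degree and each off-diagonal entry is -1 where an edge is present, 0 otherwise; in the order [1, 2, 3, 4] the diagonal is [2, 2, 2, 2]. The eigenvalues of L are [0, 2, 2, 4]; the characteristic polynomial is the product of (x - lambda_i), which multiplies out to x^4 - 8x^3 + 20x^2 - 16x. Since p(0) = det(-L) = 0, x divides p(x).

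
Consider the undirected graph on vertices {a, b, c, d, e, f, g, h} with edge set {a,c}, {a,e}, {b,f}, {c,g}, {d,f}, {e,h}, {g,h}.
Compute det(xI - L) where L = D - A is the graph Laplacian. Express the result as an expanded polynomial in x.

x^8 - 14x^7 + 78x^6 - 220x^5 + 330x^4 - 250x^3 + 75x^2

Each diagonal entry of L is the vertex degree and each off-diagonal entry is -1 where an edge is present, 0 otherwise; in the order [a, b, c, d, e, f, g, h] the diagonal is [2, 1, 2, 1, 2, 2, 2, 2]. Computing det(xI - L) by cofactor expansion (or equivalently via sum-over-permutations) gives x^8 - 14x^7 + 78x^6 - 220x^5 + 330x^4 - 250x^3 + 75x^2. Since p(0) = det(-L) = 0, x divides p(x).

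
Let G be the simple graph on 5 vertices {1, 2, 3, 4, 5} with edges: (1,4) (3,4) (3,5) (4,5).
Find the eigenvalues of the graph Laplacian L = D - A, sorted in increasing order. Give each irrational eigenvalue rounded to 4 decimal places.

Each diagonal entry of L is the vertex degree and each off-diagonal entry is -1 where an edge is present, 0 otherwise; in the order [1, 2, 3, 4, 5] the diagonal is [1, 0, 2, 3, 2]. L is symmetric positive semidefinite, so every eigenvalue is real and nonnegative. The 2 zero eigenvalues correspond to the 2 connected components.

[0, 0, 1, 3, 4]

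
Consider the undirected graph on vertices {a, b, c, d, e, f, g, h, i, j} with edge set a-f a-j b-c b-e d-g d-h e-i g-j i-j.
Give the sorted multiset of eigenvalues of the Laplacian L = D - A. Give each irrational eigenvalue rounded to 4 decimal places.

Reading degrees in the order [a, b, c, d, e, f, g, h, i, j] gives [2, 2, 1, 2, 2, 1, 2, 1, 2, 3]; set D = diag(2, 2, 1, 2, 2, 1, 2, 1, 2, 3) and form L = D - A. L is symmetric positive semidefinite, so every eigenvalue is real and nonnegative. The single zero eigenvalue shows the graph is connected. The eigenvalues sum to 18, which equals trace(L) = 2|E|. The largest eigenvalue, 4.4659, is at most the vertex count 10.

[0, 0.1479, 0.2814, 0.7873, 1.2931, 2, 2.4631, 3.0926, 3.4687, 4.4659]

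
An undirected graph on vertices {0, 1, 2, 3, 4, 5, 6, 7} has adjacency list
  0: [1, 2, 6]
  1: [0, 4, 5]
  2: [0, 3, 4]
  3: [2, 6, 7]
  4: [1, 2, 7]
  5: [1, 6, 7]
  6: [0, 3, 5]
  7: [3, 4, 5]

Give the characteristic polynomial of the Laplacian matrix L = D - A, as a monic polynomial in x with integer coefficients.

x^8 - 24x^7 + 240x^6 - 1296x^5 + 4080x^4 - 7488x^3 + 7424x^2 - 3072x

Each diagonal entry of L is the vertex degree and each off-diagonal entry is -1 where an edge is present, 0 otherwise; in the order [0, 1, 2, 3, 4, 5, 6, 7] the diagonal is [3, 3, 3, 3, 3, 3, 3, 3]. The eigenvalues of L are [0, 2, 2, 2, 4, 4, 4, 6]; the characteristic polynomial is the product of (x - lambda_i), which multiplies out to x^8 - 24x^7 + 240x^6 - 1296x^5 + 4080x^4 - 7488x^3 + 7424x^2 - 3072x. Since p(0) = det(-L) = 0, x divides p(x). The largest eigenvalue, 6, is at most the vertex count 8. There is one zero in the spectrum, matching the 1 component.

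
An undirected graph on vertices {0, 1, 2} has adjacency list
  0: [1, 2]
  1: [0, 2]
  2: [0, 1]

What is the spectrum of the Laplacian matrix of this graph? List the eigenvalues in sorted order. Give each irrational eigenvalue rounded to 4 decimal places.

[0, 3, 3]

Each diagonal entry of L is the vertex degree and each off-diagonal entry is -1 where an edge is present, 0 otherwise; in the order [0, 1, 2] the diagonal is [2, 2, 2]. Since every row of L sums to 0, the all-ones vector is in the kernel and 0 is an eigenvalue. The single zero eigenvalue shows the graph is connected. By the matrix-tree theorem the graph has (1/3) * product of the nonzero eigenvalues = 3 spanning trees.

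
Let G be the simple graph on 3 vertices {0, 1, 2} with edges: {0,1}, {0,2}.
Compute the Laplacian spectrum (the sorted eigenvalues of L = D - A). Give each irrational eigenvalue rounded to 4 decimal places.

[0, 1, 3]

Each diagonal entry of L is the vertex degree and each off-diagonal entry is -1 where an edge is present, 0 otherwise; in the order [0, 1, 2] the diagonal is [2, 1, 1]. L is symmetric positive semidefinite, so every eigenvalue is real and nonnegative. The single zero eigenvalue shows the graph is connected. The largest eigenvalue, 3, is at most the vertex count 3. By the matrix-tree theorem the graph has (1/3) * product of the nonzero eigenvalues = 1 spanning tree.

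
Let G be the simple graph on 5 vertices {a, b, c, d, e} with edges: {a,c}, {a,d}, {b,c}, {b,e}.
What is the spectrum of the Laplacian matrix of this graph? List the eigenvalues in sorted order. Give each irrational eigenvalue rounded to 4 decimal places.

[0, 0.3820, 1.3820, 2.6180, 3.6180]

Reading degrees in the order [a, b, c, d, e] gives [2, 2, 2, 1, 1]; set D = diag(2, 2, 2, 1, 1) and form L = D - A. Diagonalising L (or applying a numerical eigensolver to the 5x5 matrix) gives the spectrum above. There is one zero in the spectrum, matching the 1 component.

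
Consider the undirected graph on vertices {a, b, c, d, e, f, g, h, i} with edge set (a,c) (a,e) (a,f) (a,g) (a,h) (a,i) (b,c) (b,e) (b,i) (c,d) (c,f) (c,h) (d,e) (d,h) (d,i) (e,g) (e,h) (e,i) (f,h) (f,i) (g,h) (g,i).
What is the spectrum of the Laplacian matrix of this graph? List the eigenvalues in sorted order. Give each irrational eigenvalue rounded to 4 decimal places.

[0, 2.8302, 3.4354, 3.7513, 5.2689, 6.3334, 6.5559, 7.7564, 8.0685]

With the vertex order [a, b, c, d, e, f, g, h, i], the degrees are [6, 3, 5, 4, 6, 4, 4, 6, 6], giving D = diag(6, 3, 5, 4, 6, 4, 4, 6, 6) and L = D - A. Since every row of L sums to 0, the all-ones vector is in the kernel and 0 is an eigenvalue. The largest eigenvalue, 8.0685, is at most the vertex count 9.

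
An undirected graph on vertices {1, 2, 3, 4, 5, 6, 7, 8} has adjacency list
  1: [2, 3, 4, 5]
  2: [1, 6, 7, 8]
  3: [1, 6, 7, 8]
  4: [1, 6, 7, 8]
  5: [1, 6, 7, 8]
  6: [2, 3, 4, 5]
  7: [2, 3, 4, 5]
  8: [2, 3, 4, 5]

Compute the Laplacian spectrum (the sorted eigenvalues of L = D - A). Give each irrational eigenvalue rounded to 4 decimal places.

[0, 4, 4, 4, 4, 4, 4, 8]

Reading degrees in the order [1, 2, 3, 4, 5, 6, 7, 8] gives [4, 4, 4, 4, 4, 4, 4, 4]; set D = diag(4, 4, 4, 4, 4, 4, 4, 4) and form L = D - A. Diagonalising L (or applying a numerical eigensolver to the 8x8 matrix) gives the spectrum above. The largest eigenvalue, 8, is at most the vertex count 8. By the matrix-tree theorem the graph has (1/8) * product of the nonzero eigenvalues = 4096 spanning trees.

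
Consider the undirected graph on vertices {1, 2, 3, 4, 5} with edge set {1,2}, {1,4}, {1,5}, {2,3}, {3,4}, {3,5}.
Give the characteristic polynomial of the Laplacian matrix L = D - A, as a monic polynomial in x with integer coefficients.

Each diagonal entry of L is the vertex degree and each off-diagonal entry is -1 where an edge is present, 0 otherwise; in the order [1, 2, 3, 4, 5] the diagonal is [3, 2, 3, 2, 2]. The eigenvalues of L are [0, 2, 2, 3, 5]; the characteristic polynomial is the product of (x - lambda_i), which multiplies out to x^5 - 12x^4 + 51x^3 - 92x^2 + 60x. The constant term is 0 because L is singular (the all-ones vector lies in its kernel). There is one zero in the spectrum, matching the 1 component.

x^5 - 12x^4 + 51x^3 - 92x^2 + 60x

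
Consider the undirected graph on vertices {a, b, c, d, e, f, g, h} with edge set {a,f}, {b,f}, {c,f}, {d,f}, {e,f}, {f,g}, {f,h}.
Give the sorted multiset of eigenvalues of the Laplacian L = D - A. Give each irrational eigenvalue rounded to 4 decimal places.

With the vertex order [a, b, c, d, e, f, g, h], the degrees are [1, 1, 1, 1, 1, 7, 1, 1], giving D = diag(1, 1, 1, 1, 1, 7, 1, 1) and L = D - A. Since every row of L sums to 0, the all-ones vector is in the kernel and 0 is an eigenvalue. By the matrix-tree theorem the graph has (1/8) * product of the nonzero eigenvalues = 1 spanning tree. There is one zero in the spectrum, matching the 1 component.

[0, 1, 1, 1, 1, 1, 1, 8]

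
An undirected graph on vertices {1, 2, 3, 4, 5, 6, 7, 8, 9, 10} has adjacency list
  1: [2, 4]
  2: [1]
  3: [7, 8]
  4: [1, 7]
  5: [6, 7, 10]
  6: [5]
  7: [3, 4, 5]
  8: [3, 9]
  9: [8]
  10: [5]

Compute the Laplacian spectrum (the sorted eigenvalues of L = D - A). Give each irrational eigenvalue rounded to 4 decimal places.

With the vertex order [1, 2, 3, 4, 5, 6, 7, 8, 9, 10], the degrees are [2, 1, 2, 2, 3, 1, 3, 2, 1, 1], giving D = diag(2, 1, 2, 2, 3, 1, 3, 2, 1, 1) and L = D - A. Diagonalising L (or applying a numerical eigensolver to the 10x10 matrix) gives the spectrum above. The single zero eigenvalue shows the graph is connected. The eigenvalues sum to 18, which equals trace(L) = 2|E|.

[0, 0.1981, 0.2375, 1, 1, 1.5550, 2.5634, 3.2470, 3.4832, 4.7159]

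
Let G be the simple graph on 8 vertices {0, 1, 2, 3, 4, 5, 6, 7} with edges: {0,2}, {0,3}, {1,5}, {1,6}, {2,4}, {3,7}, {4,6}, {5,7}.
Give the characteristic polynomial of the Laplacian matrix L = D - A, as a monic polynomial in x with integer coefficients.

Each diagonal entry of L is the vertex degree and each off-diagonal entry is -1 where an edge is present, 0 otherwise; in the order [0, 1, 2, 3, 4, 5, 6, 7] the diagonal is [2, 2, 2, 2, 2, 2, 2, 2]. L has integer entries, so p(x) = det(xI - L) has integer coefficients. Expanding the determinant yields x^8 - 16x^7 + 104x^6 - 352x^5 + 660x^4 - 672x^3 + 336x^2 - 64x. The coefficient of x^7 equals -trace(L) = -16, matching the sum of degrees. There is one zero in the spectrum, matching the 1 component. By the matrix-tree theorem the graph has (1/8) * product of the nonzero eigenvalues = 8 spanning trees.

x^8 - 16x^7 + 104x^6 - 352x^5 + 660x^4 - 672x^3 + 336x^2 - 64x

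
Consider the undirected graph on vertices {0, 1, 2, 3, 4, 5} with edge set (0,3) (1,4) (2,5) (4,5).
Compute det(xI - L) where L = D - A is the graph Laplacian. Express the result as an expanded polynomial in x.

x^6 - 8x^5 + 22x^4 - 24x^3 + 8x^2

Reading degrees in the order [0, 1, 2, 3, 4, 5] gives [1, 1, 1, 1, 2, 2]; set D = diag(1, 1, 1, 1, 2, 2) and form L = D - A. Computing det(xI - L) by cofactor expansion (or equivalently via sum-over-permutations) gives x^6 - 8x^5 + 22x^4 - 24x^3 + 8x^2. The constant term is 0 because L is singular (the all-ones vector lies in its kernel). The largest eigenvalue, 3.4142, is at most the vertex count 6. The eigenvalues sum to 8, which equals trace(L) = 2|E|.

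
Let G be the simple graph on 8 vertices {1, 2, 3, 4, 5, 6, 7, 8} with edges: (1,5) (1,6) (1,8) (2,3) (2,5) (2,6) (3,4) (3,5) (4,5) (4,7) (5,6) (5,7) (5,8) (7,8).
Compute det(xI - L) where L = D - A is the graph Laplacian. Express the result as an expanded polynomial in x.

x^8 - 28x^7 + 322x^6 - 1974x^5 + 6965x^4 - 14126x^3 + 15225x^2 - 6728x

Reading degrees in the order [1, 2, 3, 4, 5, 6, 7, 8] gives [3, 3, 3, 3, 7, 3, 3, 3]; set D = diag(3, 3, 3, 3, 7, 3, 3, 3) and form L = D - A. Computing det(xI - L) by cofactor expansion (or equivalently via sum-over-permutations) gives x^8 - 28x^7 + 322x^6 - 1974x^5 + 6965x^4 - 14126x^3 + 15225x^2 - 6728x. The constant term is 0 because L is singular (the all-ones vector lies in its kernel). By the matrix-tree theorem the graph has (1/8) * product of the nonzero eigenvalues = 841 spanning trees. The eigenvalues sum to 28, which equals trace(L) = 2|E|.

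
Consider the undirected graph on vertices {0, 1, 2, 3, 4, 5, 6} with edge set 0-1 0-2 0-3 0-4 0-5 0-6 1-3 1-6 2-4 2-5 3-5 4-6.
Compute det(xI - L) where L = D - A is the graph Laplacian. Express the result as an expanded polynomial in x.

With the vertex order [0, 1, 2, 3, 4, 5, 6], the degrees are [6, 3, 3, 3, 3, 3, 3], giving D = diag(6, 3, 3, 3, 3, 3, 3) and L = D - A. L has integer entries, so p(x) = det(xI - L) has integer coefficients. Expanding the determinant yields x^7 - 24x^6 + 231x^5 - 1140x^4 + 3036x^3 - 4128x^2 + 2240x. Since p(0) = det(-L) = 0, x divides p(x). By the matrix-tree theorem the graph has (1/7) * product of the nonzero eigenvalues = 320 spanning trees.

x^7 - 24x^6 + 231x^5 - 1140x^4 + 3036x^3 - 4128x^2 + 2240x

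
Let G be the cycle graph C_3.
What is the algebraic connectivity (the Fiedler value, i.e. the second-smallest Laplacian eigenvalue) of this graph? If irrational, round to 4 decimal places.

3

The graph has 3 vertices and degree multiset [2, 2, 2]; D is the diagonal matrix of degrees and L = D - A. The smallest Laplacian eigenvalue is always 0. The next one, lambda_2 = 3, measures how hard the graph is to disconnect: larger values mean better connectivity. By the matrix-tree theorem the graph has (1/3) * product of the nonzero eigenvalues = 3 spanning trees.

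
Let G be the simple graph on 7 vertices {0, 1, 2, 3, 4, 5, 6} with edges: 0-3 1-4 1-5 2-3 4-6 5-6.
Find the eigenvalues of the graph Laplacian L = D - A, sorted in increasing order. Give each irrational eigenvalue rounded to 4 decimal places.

[0, 0, 1, 2, 2, 3, 4]

With the vertex order [0, 1, 2, 3, 4, 5, 6], the degrees are [1, 2, 1, 2, 2, 2, 2], giving D = diag(1, 2, 1, 2, 2, 2, 2) and L = D - A. L is symmetric positive semidefinite, so every eigenvalue is real and nonnegative. The 2 zero eigenvalues correspond to the 2 connected components.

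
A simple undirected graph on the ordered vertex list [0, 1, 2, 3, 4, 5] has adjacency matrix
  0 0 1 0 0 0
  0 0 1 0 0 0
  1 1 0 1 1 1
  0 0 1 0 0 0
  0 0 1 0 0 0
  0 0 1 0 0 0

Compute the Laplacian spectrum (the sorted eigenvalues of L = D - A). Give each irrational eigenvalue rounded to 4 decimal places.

[0, 1, 1, 1, 1, 6]

Reading degrees in the order [0, 1, 2, 3, 4, 5] gives [1, 1, 5, 1, 1, 1]; set D = diag(1, 1, 5, 1, 1, 1) and form L = D - A. The multiplicity of 0 as a Laplacian eigenvalue equals the number of connected components.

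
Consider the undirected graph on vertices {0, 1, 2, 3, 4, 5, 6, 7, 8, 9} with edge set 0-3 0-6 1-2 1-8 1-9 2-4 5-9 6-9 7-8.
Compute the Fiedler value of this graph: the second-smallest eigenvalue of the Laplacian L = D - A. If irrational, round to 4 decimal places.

With the vertex order [0, 1, 2, 3, 4, 5, 6, 7, 8, 9], the degrees are [2, 3, 2, 1, 1, 1, 2, 1, 2, 3], giving D = diag(2, 3, 2, 1, 1, 1, 2, 1, 2, 3) and L = D - A. Computing the eigenvalues of L and sorting gives [0, 0.1700, 0.3820, 0.5078, 1.3820, 1.6959, 2.6180, 2.8758, 3.6180, 4.7505]. The Fiedler value lambda_2 = 0.1700 is strictly positive, so the graph is connected. The largest eigenvalue, 4.7505, is at most the vertex count 10.

0.1700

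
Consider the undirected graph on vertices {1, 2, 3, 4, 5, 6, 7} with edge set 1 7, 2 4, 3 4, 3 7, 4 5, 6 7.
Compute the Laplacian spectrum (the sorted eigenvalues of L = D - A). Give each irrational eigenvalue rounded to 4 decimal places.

Reading degrees in the order [1, 2, 3, 4, 5, 6, 7] gives [1, 1, 2, 3, 1, 1, 3]; set D = diag(1, 1, 2, 3, 1, 1, 3) and form L = D - A. Diagonalising L (or applying a numerical eigensolver to the 7x7 matrix) gives the spectrum above.

[0, 0.2679, 1, 1, 1.5858, 3.7321, 4.4142]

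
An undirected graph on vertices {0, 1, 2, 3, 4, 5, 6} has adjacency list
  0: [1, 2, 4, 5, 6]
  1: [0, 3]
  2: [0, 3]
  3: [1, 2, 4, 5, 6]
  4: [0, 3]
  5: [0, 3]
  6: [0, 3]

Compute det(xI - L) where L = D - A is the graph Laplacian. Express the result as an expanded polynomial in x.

x^7 - 20x^6 + 155x^5 - 600x^4 + 1240x^3 - 1312x^2 + 560x

Each diagonal entry of L is the vertex degree and each off-diagonal entry is -1 where an edge is present, 0 otherwise; in the order [0, 1, 2, 3, 4, 5, 6] the diagonal is [5, 2, 2, 5, 2, 2, 2]. L has integer entries, so p(x) = det(xI - L) has integer coefficients. Expanding the determinant yields x^7 - 20x^6 + 155x^5 - 600x^4 + 1240x^3 - 1312x^2 + 560x. The constant term is 0 because L is singular (the all-ones vector lies in its kernel).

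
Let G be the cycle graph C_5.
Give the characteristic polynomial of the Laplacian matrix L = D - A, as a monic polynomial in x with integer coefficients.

x^5 - 10x^4 + 35x^3 - 50x^2 + 25x

The graph has 5 vertices and degree multiset [2, 2, 2, 2, 2]; D is the diagonal matrix of degrees and L = D - A. Computing det(xI - L) by cofactor expansion (or equivalently via sum-over-permutations) gives x^5 - 10x^4 + 35x^3 - 50x^2 + 25x. The constant term is 0 because L is singular (the all-ones vector lies in its kernel). The largest eigenvalue, 3.6180, is at most the vertex count 5. By the matrix-tree theorem the graph has (1/5) * product of the nonzero eigenvalues = 5 spanning trees.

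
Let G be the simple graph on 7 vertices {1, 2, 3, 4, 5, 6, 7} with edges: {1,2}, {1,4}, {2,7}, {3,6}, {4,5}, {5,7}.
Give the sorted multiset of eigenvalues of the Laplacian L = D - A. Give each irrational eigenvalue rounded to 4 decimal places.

[0, 0, 1.3820, 1.3820, 2, 3.6180, 3.6180]

Each diagonal entry of L is the vertex degree and each off-diagonal entry is -1 where an edge is present, 0 otherwise; in the order [1, 2, 3, 4, 5, 6, 7] the diagonal is [2, 2, 1, 2, 2, 1, 2]. Diagonalising L (or applying a numerical eigensolver to the 7x7 matrix) gives the spectrum above. The 2 zero eigenvalues correspond to the 2 connected components. The largest eigenvalue, 3.6180, is at most the vertex count 7. The eigenvalues sum to 12, which equals trace(L) = 2|E|.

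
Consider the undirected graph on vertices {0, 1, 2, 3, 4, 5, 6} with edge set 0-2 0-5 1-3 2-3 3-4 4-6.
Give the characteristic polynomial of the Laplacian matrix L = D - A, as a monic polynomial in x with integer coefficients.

With the vertex order [0, 1, 2, 3, 4, 5, 6], the degrees are [2, 1, 2, 3, 2, 1, 1], giving D = diag(2, 1, 2, 3, 2, 1, 1) and L = D - A. Computing det(xI - L) by cofactor expansion (or equivalently via sum-over-permutations) gives x^7 - 12x^6 + 54x^5 - 114x^4 + 115x^3 - 50x^2 + 7x. The coefficient of x^6 equals -trace(L) = -12, matching the sum of degrees. There is one zero in the spectrum, matching the 1 component.

x^7 - 12x^6 + 54x^5 - 114x^4 + 115x^3 - 50x^2 + 7x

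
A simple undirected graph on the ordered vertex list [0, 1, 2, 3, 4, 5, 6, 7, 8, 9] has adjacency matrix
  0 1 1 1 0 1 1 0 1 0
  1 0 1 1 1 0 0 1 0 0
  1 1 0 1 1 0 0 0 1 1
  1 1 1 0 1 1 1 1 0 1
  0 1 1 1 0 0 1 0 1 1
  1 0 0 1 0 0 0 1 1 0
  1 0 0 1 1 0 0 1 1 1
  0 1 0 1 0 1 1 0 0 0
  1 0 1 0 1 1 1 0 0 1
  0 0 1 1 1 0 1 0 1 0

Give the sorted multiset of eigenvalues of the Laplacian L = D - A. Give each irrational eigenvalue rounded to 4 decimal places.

Reading degrees in the order [0, 1, 2, 3, 4, 5, 6, 7, 8, 9] gives [6, 5, 6, 8, 6, 4, 6, 4, 6, 5]; set D = diag(6, 5, 6, 8, 6, 4, 6, 4, 6, 5) and form L = D - A. Diagonalising L (or applying a numerical eigensolver to the 10x10 matrix) gives the spectrum above. The single zero eigenvalue shows the graph is connected. The largest eigenvalue, 9.3552, is at most the vertex count 10. The eigenvalues sum to 56, which equals trace(L) = 2|E|.

[0, 3.1036, 4.0141, 4.6101, 5.8839, 6.5270, 6.7559, 7.3350, 8.4152, 9.3552]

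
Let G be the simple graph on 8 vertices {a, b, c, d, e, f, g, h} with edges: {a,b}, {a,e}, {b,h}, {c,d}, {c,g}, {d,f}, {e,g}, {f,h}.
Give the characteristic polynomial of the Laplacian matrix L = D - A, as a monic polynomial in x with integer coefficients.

With the vertex order [a, b, c, d, e, f, g, h], the degrees are [2, 2, 2, 2, 2, 2, 2, 2], giving D = diag(2, 2, 2, 2, 2, 2, 2, 2) and L = D - A. Computing det(xI - L) by cofactor expansion (or equivalently via sum-over-permutations) gives x^8 - 16x^7 + 104x^6 - 352x^5 + 660x^4 - 672x^3 + 336x^2 - 64x. The coefficient of x^7 equals -trace(L) = -16, matching the sum of degrees. The largest eigenvalue, 4, is at most the vertex count 8.

x^8 - 16x^7 + 104x^6 - 352x^5 + 660x^4 - 672x^3 + 336x^2 - 64x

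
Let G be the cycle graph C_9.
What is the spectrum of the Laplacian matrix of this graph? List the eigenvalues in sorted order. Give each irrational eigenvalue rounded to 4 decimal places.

The graph has 9 vertices and degree multiset [2, 2, 2, 2, 2, 2, 2, 2, 2]; D is the diagonal matrix of degrees and L = D - A. Diagonalising L (or applying a numerical eigensolver to the 9x9 matrix) gives the spectrum above. The single zero eigenvalue shows the graph is connected.

[0, 0.4679, 0.4679, 1.6527, 1.6527, 3, 3, 3.8794, 3.8794]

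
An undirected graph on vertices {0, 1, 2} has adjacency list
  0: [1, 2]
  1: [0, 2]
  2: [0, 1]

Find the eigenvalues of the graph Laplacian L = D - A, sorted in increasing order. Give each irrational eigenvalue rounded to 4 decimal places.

[0, 3, 3]

Each diagonal entry of L is the vertex degree and each off-diagonal entry is -1 where an edge is present, 0 otherwise; in the order [0, 1, 2] the diagonal is [2, 2, 2]. Since every row of L sums to 0, the all-ones vector is in the kernel and 0 is an eigenvalue. The largest eigenvalue, 3, is at most the vertex count 3. The eigenvalues sum to 6, which equals trace(L) = 2|E|.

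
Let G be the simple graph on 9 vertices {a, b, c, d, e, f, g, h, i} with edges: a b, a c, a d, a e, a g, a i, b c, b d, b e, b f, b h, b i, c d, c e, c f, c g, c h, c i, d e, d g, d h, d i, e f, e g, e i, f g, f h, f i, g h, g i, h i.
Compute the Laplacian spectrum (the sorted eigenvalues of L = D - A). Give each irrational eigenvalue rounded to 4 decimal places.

[0, 5.3820, 6.3820, 7, 7.6180, 8.6180, 9, 9, 9]

Reading degrees in the order [a, b, c, d, e, f, g, h, i] gives [6, 7, 8, 7, 7, 6, 7, 6, 8]; set D = diag(6, 7, 8, 7, 7, 6, 7, 6, 8) and form L = D - A. Diagonalising L (or applying a numerical eigensolver to the 9x9 matrix) gives the spectrum above. The single zero eigenvalue shows the graph is connected.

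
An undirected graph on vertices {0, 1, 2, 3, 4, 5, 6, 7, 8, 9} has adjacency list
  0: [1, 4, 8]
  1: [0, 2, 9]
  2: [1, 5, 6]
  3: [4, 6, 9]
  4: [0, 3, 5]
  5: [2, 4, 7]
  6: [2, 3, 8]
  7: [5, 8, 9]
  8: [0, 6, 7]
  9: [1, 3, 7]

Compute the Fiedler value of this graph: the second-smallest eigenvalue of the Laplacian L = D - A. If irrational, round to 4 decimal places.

2

Each diagonal entry of L is the vertex degree and each off-diagonal entry is -1 where an edge is present, 0 otherwise; in the order [0, 1, 2, 3, 4, 5, 6, 7, 8, 9] the diagonal is [3, 3, 3, 3, 3, 3, 3, 3, 3, 3]. The sorted Laplacian eigenvalues are [0, 2, 2, 2, 2, 2, 5, 5, 5, 5]; the algebraic connectivity is the second entry, 2. There is one zero in the spectrum, matching the 1 component.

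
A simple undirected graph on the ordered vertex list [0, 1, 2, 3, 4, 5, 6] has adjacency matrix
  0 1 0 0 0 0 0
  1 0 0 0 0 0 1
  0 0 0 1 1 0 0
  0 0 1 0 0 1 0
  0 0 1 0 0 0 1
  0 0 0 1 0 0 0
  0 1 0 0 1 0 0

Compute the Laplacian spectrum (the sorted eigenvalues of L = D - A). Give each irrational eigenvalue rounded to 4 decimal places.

Reading degrees in the order [0, 1, 2, 3, 4, 5, 6] gives [1, 2, 2, 2, 2, 1, 2]; set D = diag(1, 2, 2, 2, 2, 1, 2) and form L = D - A. Since every row of L sums to 0, the all-ones vector is in the kernel and 0 is an eigenvalue. The single zero eigenvalue shows the graph is connected. There is one zero in the spectrum, matching the 1 component.

[0, 0.1981, 0.7530, 1.5550, 2.4450, 3.2470, 3.8019]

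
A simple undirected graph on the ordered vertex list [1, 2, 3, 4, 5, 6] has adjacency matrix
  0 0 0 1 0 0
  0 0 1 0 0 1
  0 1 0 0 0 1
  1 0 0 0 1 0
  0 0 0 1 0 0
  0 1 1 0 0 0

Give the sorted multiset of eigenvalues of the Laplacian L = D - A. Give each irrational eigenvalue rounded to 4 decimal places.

With the vertex order [1, 2, 3, 4, 5, 6], the degrees are [1, 2, 2, 2, 1, 2], giving D = diag(1, 2, 2, 2, 1, 2) and L = D - A. Since every row of L sums to 0, the all-ones vector is in the kernel and 0 is an eigenvalue. The 2 zero eigenvalues correspond to the 2 connected components.

[0, 0, 1, 3, 3, 3]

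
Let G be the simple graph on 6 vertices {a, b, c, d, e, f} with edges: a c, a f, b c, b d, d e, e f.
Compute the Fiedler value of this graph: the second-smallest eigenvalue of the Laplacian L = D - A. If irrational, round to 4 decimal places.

Each diagonal entry of L is the vertex degree and each off-diagonal entry is -1 where an edge is present, 0 otherwise; in the order [a, b, c, d, e, f] the diagonal is [2, 2, 2, 2, 2, 2]. The sorted Laplacian eigenvalues are [0, 1, 1, 3, 3, 4]; the algebraic connectivity is the second entry, 1. The eigenvalues sum to 12, which equals trace(L) = 2|E|.

1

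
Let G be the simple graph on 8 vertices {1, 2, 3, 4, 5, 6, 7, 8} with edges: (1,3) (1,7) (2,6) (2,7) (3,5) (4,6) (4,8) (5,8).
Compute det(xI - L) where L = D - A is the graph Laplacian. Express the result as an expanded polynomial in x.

x^8 - 16x^7 + 104x^6 - 352x^5 + 660x^4 - 672x^3 + 336x^2 - 64x

Each diagonal entry of L is the vertex degree and each off-diagonal entry is -1 where an edge is present, 0 otherwise; in the order [1, 2, 3, 4, 5, 6, 7, 8] the diagonal is [2, 2, 2, 2, 2, 2, 2, 2]. L has integer entries, so p(x) = det(xI - L) has integer coefficients. Expanding the determinant yields x^8 - 16x^7 + 104x^6 - 352x^5 + 660x^4 - 672x^3 + 336x^2 - 64x. Since p(0) = det(-L) = 0, x divides p(x). There is one zero in the spectrum, matching the 1 component.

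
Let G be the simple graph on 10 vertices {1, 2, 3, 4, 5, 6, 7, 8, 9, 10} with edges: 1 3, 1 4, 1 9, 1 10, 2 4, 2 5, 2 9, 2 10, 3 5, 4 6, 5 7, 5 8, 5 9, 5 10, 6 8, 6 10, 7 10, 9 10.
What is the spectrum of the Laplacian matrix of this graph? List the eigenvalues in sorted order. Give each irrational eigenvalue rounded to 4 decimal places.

With the vertex order [1, 2, 3, 4, 5, 6, 7, 8, 9, 10], the degrees are [4, 4, 2, 3, 6, 3, 2, 2, 4, 6], giving D = diag(4, 4, 2, 3, 6, 3, 2, 2, 4, 6) and L = D - A. The multiplicity of 0 as a Laplacian eigenvalue equals the number of connected components. By the matrix-tree theorem the graph has (1/10) * product of the nonzero eigenvalues = 6129 spanning trees. The largest eigenvalue, 7.6202, is at most the vertex count 10.

[0, 1.4104, 1.6917, 1.9320, 2.8212, 3.8788, 4.0637, 5.7091, 6.8729, 7.6202]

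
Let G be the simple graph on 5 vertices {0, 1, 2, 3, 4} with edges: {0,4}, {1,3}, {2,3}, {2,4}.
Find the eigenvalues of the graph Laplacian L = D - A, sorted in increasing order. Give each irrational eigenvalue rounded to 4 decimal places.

[0, 0.3820, 1.3820, 2.6180, 3.6180]

With the vertex order [0, 1, 2, 3, 4], the degrees are [1, 1, 2, 2, 2], giving D = diag(1, 1, 2, 2, 2) and L = D - A. Since every row of L sums to 0, the all-ones vector is in the kernel and 0 is an eigenvalue. The single zero eigenvalue shows the graph is connected.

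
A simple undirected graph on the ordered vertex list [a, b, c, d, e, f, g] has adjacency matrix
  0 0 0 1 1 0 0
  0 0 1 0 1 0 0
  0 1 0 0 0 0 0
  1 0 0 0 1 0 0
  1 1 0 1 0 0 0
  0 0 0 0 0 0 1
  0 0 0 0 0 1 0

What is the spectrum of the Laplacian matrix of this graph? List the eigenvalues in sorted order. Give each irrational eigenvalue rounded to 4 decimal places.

[0, 0, 0.5188, 2, 2.3111, 3, 4.1701]

With the vertex order [a, b, c, d, e, f, g], the degrees are [2, 2, 1, 2, 3, 1, 1], giving D = diag(2, 2, 1, 2, 3, 1, 1) and L = D - A. Diagonalising L (or applying a numerical eigensolver to the 7x7 matrix) gives the spectrum above. The 2 zero eigenvalues correspond to the 2 connected components. The eigenvalues sum to 12, which equals trace(L) = 2|E|. The largest eigenvalue, 4.1701, is at most the vertex count 7.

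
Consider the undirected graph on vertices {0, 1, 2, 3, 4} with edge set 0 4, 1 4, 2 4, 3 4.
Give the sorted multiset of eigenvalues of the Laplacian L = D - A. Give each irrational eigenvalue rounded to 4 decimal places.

[0, 1, 1, 1, 5]

Reading degrees in the order [0, 1, 2, 3, 4] gives [1, 1, 1, 1, 4]; set D = diag(1, 1, 1, 1, 4) and form L = D - A. Diagonalising L (or applying a numerical eigensolver to the 5x5 matrix) gives the spectrum above. The single zero eigenvalue shows the graph is connected. By the matrix-tree theorem the graph has (1/5) * product of the nonzero eigenvalues = 1 spanning tree. There is one zero in the spectrum, matching the 1 component.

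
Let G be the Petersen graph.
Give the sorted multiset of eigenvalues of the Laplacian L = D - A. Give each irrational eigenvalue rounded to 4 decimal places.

[0, 2, 2, 2, 2, 2, 5, 5, 5, 5]

The graph has 10 vertices and degree multiset [3, 3, 3, 3, 3, 3, 3, 3, 3, 3]; D is the diagonal matrix of degrees and L = D - A. L is symmetric positive semidefinite, so every eigenvalue is real and nonnegative.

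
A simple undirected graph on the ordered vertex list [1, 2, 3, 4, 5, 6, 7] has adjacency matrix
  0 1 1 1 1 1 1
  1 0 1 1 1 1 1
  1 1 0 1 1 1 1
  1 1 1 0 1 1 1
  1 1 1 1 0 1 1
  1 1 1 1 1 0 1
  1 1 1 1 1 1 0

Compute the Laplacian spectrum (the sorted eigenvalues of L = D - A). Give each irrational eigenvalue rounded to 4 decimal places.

[0, 7, 7, 7, 7, 7, 7]

Reading degrees in the order [1, 2, 3, 4, 5, 6, 7] gives [6, 6, 6, 6, 6, 6, 6]; set D = diag(6, 6, 6, 6, 6, 6, 6) and form L = D - A. Diagonalising L (or applying a numerical eigensolver to the 7x7 matrix) gives the spectrum above. The single zero eigenvalue shows the graph is connected. The largest eigenvalue, 7, is at most the vertex count 7. The eigenvalues sum to 42, which equals trace(L) = 2|E|.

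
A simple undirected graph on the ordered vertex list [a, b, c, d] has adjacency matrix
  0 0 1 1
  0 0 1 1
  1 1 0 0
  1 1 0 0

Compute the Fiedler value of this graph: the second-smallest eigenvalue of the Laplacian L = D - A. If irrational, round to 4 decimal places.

2

Reading degrees in the order [a, b, c, d] gives [2, 2, 2, 2]; set D = diag(2, 2, 2, 2) and form L = D - A. The smallest Laplacian eigenvalue is always 0. The next one, lambda_2 = 2, measures how hard the graph is to disconnect: larger values mean better connectivity. There is one zero in the spectrum, matching the 1 component.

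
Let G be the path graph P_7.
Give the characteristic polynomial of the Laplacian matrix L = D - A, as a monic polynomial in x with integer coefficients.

The graph has 7 vertices and degree multiset [2, 2, 2, 2, 2, 1, 1]; D is the diagonal matrix of degrees and L = D - A. L has integer entries, so p(x) = det(xI - L) has integer coefficients. Expanding the determinant yields x^7 - 12x^6 + 55x^5 - 120x^4 + 126x^3 - 56x^2 + 7x. The constant term is 0 because L is singular (the all-ones vector lies in its kernel). The largest eigenvalue, 3.8019, is at most the vertex count 7.

x^7 - 12x^6 + 55x^5 - 120x^4 + 126x^3 - 56x^2 + 7x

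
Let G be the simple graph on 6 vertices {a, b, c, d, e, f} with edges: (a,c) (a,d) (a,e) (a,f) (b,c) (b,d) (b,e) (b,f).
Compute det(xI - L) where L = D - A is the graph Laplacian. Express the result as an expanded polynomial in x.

Reading degrees in the order [a, b, c, d, e, f] gives [4, 4, 2, 2, 2, 2]; set D = diag(4, 4, 2, 2, 2, 2) and form L = D - A. L has integer entries, so p(x) = det(xI - L) has integer coefficients. Expanding the determinant yields x^6 - 16x^5 + 96x^4 - 272x^3 + 368x^2 - 192x. The constant term is 0 because L is singular (the all-ones vector lies in its kernel). There is one zero in the spectrum, matching the 1 component.

x^6 - 16x^5 + 96x^4 - 272x^3 + 368x^2 - 192x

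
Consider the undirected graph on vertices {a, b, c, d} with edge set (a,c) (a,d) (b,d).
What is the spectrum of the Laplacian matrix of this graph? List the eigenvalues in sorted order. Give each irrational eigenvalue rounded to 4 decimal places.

[0, 0.5858, 2, 3.4142]

With the vertex order [a, b, c, d], the degrees are [2, 1, 1, 2], giving D = diag(2, 1, 1, 2) and L = D - A. Since every row of L sums to 0, the all-ones vector is in the kernel and 0 is an eigenvalue. The single zero eigenvalue shows the graph is connected. The largest eigenvalue, 3.4142, is at most the vertex count 4. By the matrix-tree theorem the graph has (1/4) * product of the nonzero eigenvalues = 1 spanning tree.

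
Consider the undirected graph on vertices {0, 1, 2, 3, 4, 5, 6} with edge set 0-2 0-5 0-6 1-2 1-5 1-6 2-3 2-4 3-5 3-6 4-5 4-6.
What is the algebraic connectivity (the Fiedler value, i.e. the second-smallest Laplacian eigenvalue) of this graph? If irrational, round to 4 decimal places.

With the vertex order [0, 1, 2, 3, 4, 5, 6], the degrees are [3, 3, 4, 3, 3, 4, 4], giving D = diag(3, 3, 4, 3, 3, 4, 4) and L = D - A. Computing the eigenvalues of L and sorting gives [0, 3, 3, 3, 4, 4, 7]. The Fiedler value lambda_2 = 3 is strictly positive, so the graph is connected. There is one zero in the spectrum, matching the 1 component.

3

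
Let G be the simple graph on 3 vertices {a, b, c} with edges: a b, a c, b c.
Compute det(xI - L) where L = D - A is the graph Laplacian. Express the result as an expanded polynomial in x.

With the vertex order [a, b, c], the degrees are [2, 2, 2], giving D = diag(2, 2, 2) and L = D - A. L has integer entries, so p(x) = det(xI - L) has integer coefficients. Expanding the determinant yields x^3 - 6x^2 + 9x. The coefficient of x^2 equals -trace(L) = -6, matching the sum of degrees.

x^3 - 6x^2 + 9x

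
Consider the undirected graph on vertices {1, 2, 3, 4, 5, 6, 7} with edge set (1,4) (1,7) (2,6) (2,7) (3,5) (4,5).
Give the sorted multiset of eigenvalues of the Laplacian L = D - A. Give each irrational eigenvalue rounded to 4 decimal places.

[0, 0.1981, 0.7530, 1.5550, 2.4450, 3.2470, 3.8019]

Each diagonal entry of L is the vertex degree and each off-diagonal entry is -1 where an edge is present, 0 otherwise; in the order [1, 2, 3, 4, 5, 6, 7] the diagonal is [2, 2, 1, 2, 2, 1, 2]. Diagonalising L (or applying a numerical eigensolver to the 7x7 matrix) gives the spectrum above.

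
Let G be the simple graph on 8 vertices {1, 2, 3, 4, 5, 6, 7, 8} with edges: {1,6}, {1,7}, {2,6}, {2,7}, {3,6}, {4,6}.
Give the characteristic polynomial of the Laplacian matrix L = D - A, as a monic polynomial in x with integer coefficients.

With the vertex order [1, 2, 3, 4, 5, 6, 7, 8], the degrees are [2, 2, 1, 1, 0, 4, 2, 0], giving D = diag(2, 2, 1, 1, 0, 4, 2, 0) and L = D - A. L has integer entries, so p(x) = det(xI - L) has integer coefficients. Expanding the determinant yields x^8 - 12x^7 + 51x^6 - 96x^5 + 80x^4 - 24x^3. The coefficient of x^7 equals -trace(L) = -12, matching the sum of degrees. The eigenvalues sum to 12, which equals trace(L) = 2|E|.

x^8 - 12x^7 + 51x^6 - 96x^5 + 80x^4 - 24x^3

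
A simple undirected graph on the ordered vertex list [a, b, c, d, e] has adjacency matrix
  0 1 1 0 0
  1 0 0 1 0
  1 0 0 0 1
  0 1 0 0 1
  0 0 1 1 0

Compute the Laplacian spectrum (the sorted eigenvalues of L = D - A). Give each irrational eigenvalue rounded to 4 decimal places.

With the vertex order [a, b, c, d, e], the degrees are [2, 2, 2, 2, 2], giving D = diag(2, 2, 2, 2, 2) and L = D - A. Since every row of L sums to 0, the all-ones vector is in the kernel and 0 is an eigenvalue. The eigenvalues sum to 10, which equals trace(L) = 2|E|.

[0, 1.3820, 1.3820, 3.6180, 3.6180]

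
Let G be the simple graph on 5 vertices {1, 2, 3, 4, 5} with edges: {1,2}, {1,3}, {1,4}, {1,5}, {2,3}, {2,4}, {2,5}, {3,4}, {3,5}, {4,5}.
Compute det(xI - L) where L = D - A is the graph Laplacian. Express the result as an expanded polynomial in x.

x^5 - 20x^4 + 150x^3 - 500x^2 + 625x

Reading degrees in the order [1, 2, 3, 4, 5] gives [4, 4, 4, 4, 4]; set D = diag(4, 4, 4, 4, 4) and form L = D - A. The eigenvalues of L are [0, 5, 5, 5, 5]; the characteristic polynomial is the product of (x - lambda_i), which multiplies out to x^5 - 20x^4 + 150x^3 - 500x^2 + 625x. Since p(0) = det(-L) = 0, x divides p(x). The largest eigenvalue, 5, is at most the vertex count 5.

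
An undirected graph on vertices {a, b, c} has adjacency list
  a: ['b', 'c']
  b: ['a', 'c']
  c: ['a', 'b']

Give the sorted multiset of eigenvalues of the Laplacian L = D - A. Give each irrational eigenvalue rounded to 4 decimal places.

[0, 3, 3]

With the vertex order [a, b, c], the degrees are [2, 2, 2], giving D = diag(2, 2, 2) and L = D - A. Diagonalising L (or applying a numerical eigensolver to the 3x3 matrix) gives the spectrum above. By the matrix-tree theorem the graph has (1/3) * product of the nonzero eigenvalues = 3 spanning trees. The eigenvalues sum to 6, which equals trace(L) = 2|E|.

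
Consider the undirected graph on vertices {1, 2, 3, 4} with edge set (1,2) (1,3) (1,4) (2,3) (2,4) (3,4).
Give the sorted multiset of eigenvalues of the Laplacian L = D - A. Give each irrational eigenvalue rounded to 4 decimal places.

[0, 4, 4, 4]

With the vertex order [1, 2, 3, 4], the degrees are [3, 3, 3, 3], giving D = diag(3, 3, 3, 3) and L = D - A. Diagonalising L (or applying a numerical eigensolver to the 4x4 matrix) gives the spectrum above. The single zero eigenvalue shows the graph is connected. By the matrix-tree theorem the graph has (1/4) * product of the nonzero eigenvalues = 16 spanning trees.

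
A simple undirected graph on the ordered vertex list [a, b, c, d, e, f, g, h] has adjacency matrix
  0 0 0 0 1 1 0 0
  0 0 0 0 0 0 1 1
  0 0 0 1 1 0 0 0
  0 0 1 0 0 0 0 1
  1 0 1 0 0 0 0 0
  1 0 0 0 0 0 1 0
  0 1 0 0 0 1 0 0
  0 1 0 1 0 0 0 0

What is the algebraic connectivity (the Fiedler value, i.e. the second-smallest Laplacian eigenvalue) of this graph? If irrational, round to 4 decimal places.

0.5858

With the vertex order [a, b, c, d, e, f, g, h], the degrees are [2, 2, 2, 2, 2, 2, 2, 2], giving D = diag(2, 2, 2, 2, 2, 2, 2, 2) and L = D - A. The sorted Laplacian eigenvalues are [0, 0.5858, 0.5858, 2, 2, 3.4142, 3.4142, 4]; the algebraic connectivity is the second entry, 0.5858. The eigenvalues sum to 16, which equals trace(L) = 2|E|.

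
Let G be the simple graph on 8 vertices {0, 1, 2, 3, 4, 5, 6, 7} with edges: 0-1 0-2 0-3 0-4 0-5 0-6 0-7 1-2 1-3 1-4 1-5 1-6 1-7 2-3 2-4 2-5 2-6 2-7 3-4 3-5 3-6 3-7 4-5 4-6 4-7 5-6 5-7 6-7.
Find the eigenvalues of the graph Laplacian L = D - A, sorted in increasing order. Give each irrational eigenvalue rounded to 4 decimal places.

With the vertex order [0, 1, 2, 3, 4, 5, 6, 7], the degrees are [7, 7, 7, 7, 7, 7, 7, 7], giving D = diag(7, 7, 7, 7, 7, 7, 7, 7) and L = D - A. Since every row of L sums to 0, the all-ones vector is in the kernel and 0 is an eigenvalue. The single zero eigenvalue shows the graph is connected. There is one zero in the spectrum, matching the 1 component. By the matrix-tree theorem the graph has (1/8) * product of the nonzero eigenvalues = 262144 spanning trees.

[0, 8, 8, 8, 8, 8, 8, 8]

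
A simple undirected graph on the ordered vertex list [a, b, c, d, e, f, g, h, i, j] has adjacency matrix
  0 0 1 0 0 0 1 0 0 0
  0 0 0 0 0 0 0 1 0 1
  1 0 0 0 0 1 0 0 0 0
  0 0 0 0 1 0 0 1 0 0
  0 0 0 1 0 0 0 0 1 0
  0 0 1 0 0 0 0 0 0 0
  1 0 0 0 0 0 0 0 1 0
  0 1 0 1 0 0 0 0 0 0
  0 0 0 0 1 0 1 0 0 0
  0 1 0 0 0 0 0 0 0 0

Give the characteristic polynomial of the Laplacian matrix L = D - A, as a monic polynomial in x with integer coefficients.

Reading degrees in the order [a, b, c, d, e, f, g, h, i, j] gives [2, 2, 2, 2, 2, 1, 2, 2, 2, 1]; set D = diag(2, 2, 2, 2, 2, 1, 2, 2, 2, 1) and form L = D - A. L has integer entries, so p(x) = det(xI - L) has integer coefficients. Expanding the determinant yields x^10 - 18x^9 + 136x^8 - 560x^7 + 1365x^6 - 2002x^5 + 1716x^4 - 792x^3 + 165x^2 - 10x. Since p(0) = det(-L) = 0, x divides p(x). There is one zero in the spectrum, matching the 1 component.

x^10 - 18x^9 + 136x^8 - 560x^7 + 1365x^6 - 2002x^5 + 1716x^4 - 792x^3 + 165x^2 - 10x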